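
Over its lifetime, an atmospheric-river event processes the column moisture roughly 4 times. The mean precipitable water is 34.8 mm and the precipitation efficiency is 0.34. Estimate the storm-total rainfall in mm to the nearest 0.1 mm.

rainfall ≈ 47.3 mm

Each cycle deposits ε × PW = 0.34 × 34.8 = 11.832 mm.
Over 4 cycles: 4 × 11.832 = 47.3 mm.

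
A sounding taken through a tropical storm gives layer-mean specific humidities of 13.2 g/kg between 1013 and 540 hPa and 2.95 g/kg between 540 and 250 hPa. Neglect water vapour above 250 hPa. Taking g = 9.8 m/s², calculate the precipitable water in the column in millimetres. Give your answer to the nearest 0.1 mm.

Precipitable water is the column-integrated vapour mass per unit area: PW = (1/g) Σ q̄ Δp, with q in kg/kg and Δp in Pa (1 kg/m² of water = 1 mm).
Layer 1013–540 hPa: Δp = 473 hPa = 47300 Pa, q̄ = 0.0132 kg/kg → 0.0132 × 47300 / 9.8 = 63.71 mm
Layer 540–250 hPa: Δp = 290 hPa = 29000 Pa, q̄ = 0.00295 kg/kg → 0.00295 × 29000 / 9.8 = 8.73 mm
PW = 63.71 + 8.73 = 72.44 ≈ 72.4 mm.

PW ≈ 72.4 mm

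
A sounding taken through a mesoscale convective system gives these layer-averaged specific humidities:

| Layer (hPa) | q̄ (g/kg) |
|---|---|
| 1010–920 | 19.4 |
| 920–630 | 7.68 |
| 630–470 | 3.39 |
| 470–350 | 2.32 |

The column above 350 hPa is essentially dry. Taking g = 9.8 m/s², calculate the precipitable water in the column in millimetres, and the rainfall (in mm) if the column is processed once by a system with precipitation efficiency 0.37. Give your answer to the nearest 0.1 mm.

PW ≈ 48.9 mm; rainfall ≈ 18.1 mm

Precipitable water is the column-integrated vapour mass per unit area: PW = (1/g) Σ q̄ Δp, with q in kg/kg and Δp in Pa (1 kg/m² of water = 1 mm).
Layer 1010–920 hPa: Δp = 90 hPa = 9000 Pa, q̄ = 0.0194 kg/kg → 0.0194 × 9000 / 9.8 = 17.82 mm
Layer 920–630 hPa: Δp = 290 hPa = 29000 Pa, q̄ = 0.00768 kg/kg → 0.00768 × 29000 / 9.8 = 22.73 mm
Layer 630–470 hPa: Δp = 160 hPa = 16000 Pa, q̄ = 0.00339 kg/kg → 0.00339 × 16000 / 9.8 = 5.53 mm
Layer 470–350 hPa: Δp = 120 hPa = 12000 Pa, q̄ = 0.00232 kg/kg → 0.00232 × 12000 / 9.8 = 2.84 mm
PW = 17.82 + 22.73 + 5.53 + 2.84 = 48.92 ≈ 48.9 mm.
Rainfall = ε × PW = 0.37 × 48.9 = 18.1 mm.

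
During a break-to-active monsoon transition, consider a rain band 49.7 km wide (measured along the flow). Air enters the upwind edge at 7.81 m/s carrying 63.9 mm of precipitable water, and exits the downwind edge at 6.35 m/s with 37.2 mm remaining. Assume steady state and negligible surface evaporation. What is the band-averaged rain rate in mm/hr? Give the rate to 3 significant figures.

R ≈ 19.0 mm/hr

Column moisture flux per unit crosswind length is F = V × PW.
Inflow: F_in = 7.81 × 63.9 = 499.059 mm·m/s
Outflow: F_out = 6.35 × 37.2 = 236.22 mm·m/s
Steady-state rate R = (F_in − F_out)/L = (499.059 − 236.22) / 49700 m = 5.289e-03 mm/s.
R = 5.289e-03 × 3600 = 19.0 mm/hr.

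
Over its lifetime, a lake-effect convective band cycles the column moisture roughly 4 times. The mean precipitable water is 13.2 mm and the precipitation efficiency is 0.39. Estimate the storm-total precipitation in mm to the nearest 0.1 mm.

Each cycle deposits ε × PW = 0.39 × 13.2 = 5.148 mm.
Over 4 cycles: 4 × 5.148 = 20.6 mm.

precipitation ≈ 20.6 mm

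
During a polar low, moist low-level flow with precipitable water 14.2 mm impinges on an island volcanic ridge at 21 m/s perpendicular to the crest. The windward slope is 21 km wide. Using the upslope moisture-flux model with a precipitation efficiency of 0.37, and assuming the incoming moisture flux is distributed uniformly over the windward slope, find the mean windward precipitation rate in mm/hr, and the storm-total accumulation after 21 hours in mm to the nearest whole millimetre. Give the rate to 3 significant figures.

Incoming column moisture flux per unit ridge length: F = V × PW = 21 × 14.2 = 298.2 mm·m/s.
Spread over the 21 km slope with efficiency ε = 0.37: R = ε·F/W = 0.37 × 298.2 / 21000 m = 5.254e-03 mm/s.
R = 5.254e-03 × 3600 = 18.9 mm/hr.
Over 21 h: total = 18.9 × 21 = 396.9 ≈ 397 mm.

R ≈ 18.9 mm/hr; total ≈ 397 mm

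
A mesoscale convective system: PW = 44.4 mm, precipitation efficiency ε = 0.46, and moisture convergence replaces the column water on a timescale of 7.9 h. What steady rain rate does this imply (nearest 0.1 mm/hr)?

Each overturning extracts ε × PW = 0.46 × 44.4 = 20.424 mm.
Rate = ε·PW / τ = 20.424 / 7.9 h = 2.6 mm/hr.

R ≈ 2.6 mm/hr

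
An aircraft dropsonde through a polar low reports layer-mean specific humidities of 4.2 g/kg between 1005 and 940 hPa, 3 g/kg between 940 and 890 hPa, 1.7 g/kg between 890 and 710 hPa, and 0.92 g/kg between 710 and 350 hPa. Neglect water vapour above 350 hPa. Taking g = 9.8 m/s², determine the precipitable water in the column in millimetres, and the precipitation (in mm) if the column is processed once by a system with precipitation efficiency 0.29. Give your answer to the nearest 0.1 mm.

PW ≈ 10.8 mm; precipitation ≈ 3.1 mm

Precipitable water is the column-integrated vapour mass per unit area: PW = (1/g) Σ q̄ Δp, with q in kg/kg and Δp in Pa (1 kg/m² of water = 1 mm).
Layer 1005–940 hPa: Δp = 65 hPa = 6500 Pa, q̄ = 0.0042 kg/kg → 0.0042 × 6500 / 9.8 = 2.79 mm
Layer 940–890 hPa: Δp = 50 hPa = 5000 Pa, q̄ = 0.003 kg/kg → 0.003 × 5000 / 9.8 = 1.53 mm
Layer 890–710 hPa: Δp = 180 hPa = 18000 Pa, q̄ = 0.0017 kg/kg → 0.0017 × 18000 / 9.8 = 3.12 mm
Layer 710–350 hPa: Δp = 360 hPa = 36000 Pa, q̄ = 0.00092 kg/kg → 0.00092 × 36000 / 9.8 = 3.38 mm
PW = 2.79 + 1.53 + 3.12 + 3.38 = 10.82 ≈ 10.8 mm.
Precipitation = ε × PW = 0.29 × 10.8 = 3.1 mm.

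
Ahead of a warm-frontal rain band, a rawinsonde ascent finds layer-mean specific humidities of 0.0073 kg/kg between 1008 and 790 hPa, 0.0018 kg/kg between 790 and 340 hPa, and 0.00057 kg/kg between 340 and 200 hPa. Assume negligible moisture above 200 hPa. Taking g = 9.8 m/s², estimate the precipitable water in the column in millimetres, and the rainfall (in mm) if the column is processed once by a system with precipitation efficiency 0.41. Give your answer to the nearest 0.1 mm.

Precipitable water is the column-integrated vapour mass per unit area: PW = (1/g) Σ q̄ Δp, with q in kg/kg and Δp in Pa (1 kg/m² of water = 1 mm).
Layer 1008–790 hPa: Δp = 218 hPa = 21800 Pa, q̄ = 0.0073 kg/kg → 0.0073 × 21800 / 9.8 = 16.24 mm
Layer 790–340 hPa: Δp = 450 hPa = 45000 Pa, q̄ = 0.0018 kg/kg → 0.0018 × 45000 / 9.8 = 8.27 mm
Layer 340–200 hPa: Δp = 140 hPa = 14000 Pa, q̄ = 0.00057 kg/kg → 0.00057 × 14000 / 9.8 = 0.81 mm
PW = 16.24 + 8.27 + 0.81 = 25.32 ≈ 25.3 mm.
Rainfall = ε × PW = 0.41 × 25.3 = 10.4 mm.

PW ≈ 25.3 mm; rainfall ≈ 10.4 mm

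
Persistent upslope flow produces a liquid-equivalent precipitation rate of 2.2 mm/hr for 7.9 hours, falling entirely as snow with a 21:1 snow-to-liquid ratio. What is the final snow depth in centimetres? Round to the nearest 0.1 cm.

Liquid-equivalent depth = 2.2 × 7.9 = 17.38 mm.
Snow depth = 17.38 mm × 21 = 364.98 mm = 36.5 cm.

snow depth ≈ 36.5 cm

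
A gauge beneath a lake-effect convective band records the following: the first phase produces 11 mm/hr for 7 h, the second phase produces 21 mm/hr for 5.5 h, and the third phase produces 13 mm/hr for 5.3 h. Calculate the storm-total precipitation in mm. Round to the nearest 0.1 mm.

Total = Σ Rᵢ Δtᵢ = 11 × 7 + 21 × 5.5 + 13 × 5.3
      = 77 + 115.5 + 68.9 = 261.4 mm.

total ≈ 261.4 mm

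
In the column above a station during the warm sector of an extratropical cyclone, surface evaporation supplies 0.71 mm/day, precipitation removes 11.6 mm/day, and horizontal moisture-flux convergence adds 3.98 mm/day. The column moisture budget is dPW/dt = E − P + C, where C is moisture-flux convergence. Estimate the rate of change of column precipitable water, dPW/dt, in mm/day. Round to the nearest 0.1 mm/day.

dPW/dt = E − P + C = 0.71 − 11.6 + (3.98) = -6.9 mm/day.

dPW/dt ≈ -6.9 mm/day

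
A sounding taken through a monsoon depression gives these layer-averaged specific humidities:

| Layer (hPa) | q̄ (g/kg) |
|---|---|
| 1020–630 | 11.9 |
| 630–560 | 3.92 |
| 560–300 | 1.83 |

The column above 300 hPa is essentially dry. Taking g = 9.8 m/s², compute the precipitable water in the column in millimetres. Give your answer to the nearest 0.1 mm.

PW ≈ 55.0 mm

Precipitable water is the column-integrated vapour mass per unit area: PW = (1/g) Σ q̄ Δp, with q in kg/kg and Δp in Pa (1 kg/m² of water = 1 mm).
Layer 1020–630 hPa: Δp = 390 hPa = 39000 Pa, q̄ = 0.0119 kg/kg → 0.0119 × 39000 / 9.8 = 47.36 mm
Layer 630–560 hPa: Δp = 70 hPa = 7000 Pa, q̄ = 0.00392 kg/kg → 0.00392 × 7000 / 9.8 = 2.80 mm
Layer 560–300 hPa: Δp = 260 hPa = 26000 Pa, q̄ = 0.00183 kg/kg → 0.00183 × 26000 / 9.8 = 4.86 mm
PW = 47.36 + 2.80 + 4.86 = 55.02 ≈ 55.0 mm.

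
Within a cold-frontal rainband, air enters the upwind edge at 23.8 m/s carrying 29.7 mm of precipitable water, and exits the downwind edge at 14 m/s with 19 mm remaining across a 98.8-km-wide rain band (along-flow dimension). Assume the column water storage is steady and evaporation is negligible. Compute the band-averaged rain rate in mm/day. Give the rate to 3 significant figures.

Column moisture flux per unit crosswind length is F = V × PW.
Inflow: F_in = 23.8 × 29.7 = 706.86 mm·m/s
Outflow: F_out = 14 × 19 = 266 mm·m/s
Steady-state rate R = (F_in − F_out)/L = (706.86 − 266) / 98800 m = 4.462e-03 mm/s.
R = 4.462e-03 × 3600 × 24 = 386 mm/day.

R ≈ 386 mm/day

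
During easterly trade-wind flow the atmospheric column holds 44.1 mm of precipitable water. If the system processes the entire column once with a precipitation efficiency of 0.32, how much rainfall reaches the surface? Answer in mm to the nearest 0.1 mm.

Rainfall = ε × PW = 0.32 × 44.1 = 14.1 mm.

rainfall ≈ 14.1 mm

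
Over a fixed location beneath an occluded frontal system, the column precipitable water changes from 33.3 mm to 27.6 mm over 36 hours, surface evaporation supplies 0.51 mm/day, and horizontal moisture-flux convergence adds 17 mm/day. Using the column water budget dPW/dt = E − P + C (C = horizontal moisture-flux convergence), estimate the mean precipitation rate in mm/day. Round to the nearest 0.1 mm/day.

dPW/dt = (27.6 − 33.3) mm / (36/24 day) = -3.800 mm/day.
P = E + C − dPW/dt = 0.51 + (17) − (-3.800) = 21.3 mm/day.

P ≈ 21.3 mm/day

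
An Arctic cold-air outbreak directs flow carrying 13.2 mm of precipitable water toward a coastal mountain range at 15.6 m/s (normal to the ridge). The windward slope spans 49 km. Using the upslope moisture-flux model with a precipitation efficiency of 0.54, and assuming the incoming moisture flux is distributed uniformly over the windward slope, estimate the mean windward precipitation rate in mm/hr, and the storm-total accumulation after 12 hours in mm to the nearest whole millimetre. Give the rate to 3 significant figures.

R ≈ 8.17 mm/hr; total ≈ 98 mm

Incoming column moisture flux per unit ridge length: F = V × PW = 15.6 × 13.2 = 205.92 mm·m/s.
Spread over the 49 km slope with efficiency ε = 0.54: R = ε·F/W = 0.54 × 205.92 / 49000 m = 2.269e-03 mm/s.
R = 2.269e-03 × 3600 = 8.17 mm/hr.
Over 12 h: total = 8.17 × 12 = 98.04 ≈ 98 mm.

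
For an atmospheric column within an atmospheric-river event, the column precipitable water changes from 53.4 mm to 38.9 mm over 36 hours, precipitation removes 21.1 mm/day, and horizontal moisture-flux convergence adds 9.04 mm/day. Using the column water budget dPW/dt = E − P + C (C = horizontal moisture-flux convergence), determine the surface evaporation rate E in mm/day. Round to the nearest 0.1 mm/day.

dPW/dt = (38.9 − 53.4) mm / (36/24 day) = -9.667 mm/day.
E = dPW/dt + P − C = (-9.667) + 21.1 − (9.04) = 2.4 mm/day.

E ≈ 2.4 mm/day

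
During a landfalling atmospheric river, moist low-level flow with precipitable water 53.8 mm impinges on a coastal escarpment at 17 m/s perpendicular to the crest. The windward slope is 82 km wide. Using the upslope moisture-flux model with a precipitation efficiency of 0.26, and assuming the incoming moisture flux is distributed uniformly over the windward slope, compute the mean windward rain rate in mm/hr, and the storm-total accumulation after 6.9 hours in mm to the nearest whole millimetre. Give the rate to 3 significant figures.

R ≈ 10.4 mm/hr; total ≈ 72 mm

Incoming column moisture flux per unit ridge length: F = V × PW = 17 × 53.8 = 914.6 mm·m/s.
Spread over the 82 km slope with efficiency ε = 0.26: R = ε·F/W = 0.26 × 914.6 / 82000 m = 2.900e-03 mm/s.
R = 2.900e-03 × 3600 = 10.4 mm/hr.
Over 6.9 h: total = 10.4 × 6.9 = 71.76 ≈ 72 mm.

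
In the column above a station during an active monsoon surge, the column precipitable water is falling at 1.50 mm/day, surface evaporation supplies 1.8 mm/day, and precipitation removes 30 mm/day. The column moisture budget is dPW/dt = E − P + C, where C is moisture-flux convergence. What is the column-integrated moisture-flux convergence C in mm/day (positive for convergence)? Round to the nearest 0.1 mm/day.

dPW/dt = -1.50 mm/day.
C = dPW/dt − E + P = (-1.50) − 1.8 + 30 = 26.7 mm/day.

C ≈ 26.7 mm/day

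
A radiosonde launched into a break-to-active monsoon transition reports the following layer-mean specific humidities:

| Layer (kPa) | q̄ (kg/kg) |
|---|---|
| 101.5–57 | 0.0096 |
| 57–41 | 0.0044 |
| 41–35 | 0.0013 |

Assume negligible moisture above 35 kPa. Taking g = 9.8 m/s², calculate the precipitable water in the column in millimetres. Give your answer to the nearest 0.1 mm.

PW ≈ 51.6 mm

Precipitable water is the column-integrated vapour mass per unit area: PW = (1/g) Σ q̄ Δp, with q in kg/kg and Δp in Pa (1 kg/m² of water = 1 mm).
Layer 101.5–57 kPa: Δp = 445 hPa = 44500 Pa, q̄ = 0.0096 kg/kg → 0.0096 × 44500 / 9.8 = 43.59 mm
Layer 57–41 kPa: Δp = 160 hPa = 16000 Pa, q̄ = 0.0044 kg/kg → 0.0044 × 16000 / 9.8 = 7.18 mm
Layer 41–35 kPa: Δp = 60 hPa = 6000 Pa, q̄ = 0.0013 kg/kg → 0.0013 × 6000 / 9.8 = 0.80 mm
PW = 43.59 + 7.18 + 0.80 = 51.57 ≈ 51.6 mm.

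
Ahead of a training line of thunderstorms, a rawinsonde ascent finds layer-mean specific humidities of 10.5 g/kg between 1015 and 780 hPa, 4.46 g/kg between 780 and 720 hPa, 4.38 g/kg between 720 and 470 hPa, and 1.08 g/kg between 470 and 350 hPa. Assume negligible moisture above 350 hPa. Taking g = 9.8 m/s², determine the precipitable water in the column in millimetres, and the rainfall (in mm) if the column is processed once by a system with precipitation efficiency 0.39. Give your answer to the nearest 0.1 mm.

Precipitable water is the column-integrated vapour mass per unit area: PW = (1/g) Σ q̄ Δp, with q in kg/kg and Δp in Pa (1 kg/m² of water = 1 mm).
Layer 1015–780 hPa: Δp = 235 hPa = 23500 Pa, q̄ = 0.0105 kg/kg → 0.0105 × 23500 / 9.8 = 25.18 mm
Layer 780–720 hPa: Δp = 60 hPa = 6000 Pa, q̄ = 0.00446 kg/kg → 0.00446 × 6000 / 9.8 = 2.73 mm
Layer 720–470 hPa: Δp = 250 hPa = 25000 Pa, q̄ = 0.00438 kg/kg → 0.00438 × 25000 / 9.8 = 11.17 mm
Layer 470–350 hPa: Δp = 120 hPa = 12000 Pa, q̄ = 0.00108 kg/kg → 0.00108 × 12000 / 9.8 = 1.32 mm
PW = 25.18 + 2.73 + 11.17 + 1.32 = 40.40 ≈ 40.4 mm.
Rainfall = ε × PW = 0.39 × 40.4 = 15.8 mm.

PW ≈ 40.4 mm; rainfall ≈ 15.8 mm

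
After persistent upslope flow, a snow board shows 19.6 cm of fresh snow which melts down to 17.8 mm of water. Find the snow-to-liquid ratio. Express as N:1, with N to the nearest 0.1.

Ratio = snow depth / SWE = 196 mm / 17.8 mm = 11.0, i.e. 11.0:1.

ratio ≈ 11.0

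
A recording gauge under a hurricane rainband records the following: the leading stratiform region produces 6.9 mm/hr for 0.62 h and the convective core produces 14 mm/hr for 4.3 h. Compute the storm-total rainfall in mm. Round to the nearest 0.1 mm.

Total = Σ Rᵢ Δtᵢ = 6.9 × 0.62 + 14 × 4.3
      = 4.278 + 60.2 = 64.5 mm.

total ≈ 64.5 mm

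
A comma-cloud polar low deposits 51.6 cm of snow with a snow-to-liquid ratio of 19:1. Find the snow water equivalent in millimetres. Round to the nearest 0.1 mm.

SWE ≈ 27.2 mm

SWE = snow depth / ratio = 51.6 cm / 19 = 2.716 cm = 27.2 mm.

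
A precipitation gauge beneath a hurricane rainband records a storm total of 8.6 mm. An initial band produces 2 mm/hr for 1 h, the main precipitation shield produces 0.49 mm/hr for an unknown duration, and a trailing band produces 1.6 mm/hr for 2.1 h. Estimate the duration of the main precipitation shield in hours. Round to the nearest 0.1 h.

duration ≈ 6.6 h

Known phases: 2 × 1 + 1.6 × 2.1 = 2 + 3.36 = 5.36 mm.
Remaining depth = 8.6 − 5.36 = 3.24 mm.
Duration = 3.24 / 0.49 = 6.6 h.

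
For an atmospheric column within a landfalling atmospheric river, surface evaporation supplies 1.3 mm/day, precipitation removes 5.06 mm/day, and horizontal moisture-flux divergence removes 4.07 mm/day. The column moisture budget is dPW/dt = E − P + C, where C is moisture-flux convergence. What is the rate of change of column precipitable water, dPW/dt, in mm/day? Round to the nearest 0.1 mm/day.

dPW/dt ≈ -7.8 mm/day

dPW/dt = E − P + C = 1.3 − 5.06 + (-4.07) = -7.8 mm/day.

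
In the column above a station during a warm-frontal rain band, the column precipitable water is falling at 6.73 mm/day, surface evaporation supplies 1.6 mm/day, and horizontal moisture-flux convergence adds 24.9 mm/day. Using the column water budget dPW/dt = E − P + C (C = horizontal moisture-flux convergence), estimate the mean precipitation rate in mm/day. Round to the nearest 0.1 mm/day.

P ≈ 33.2 mm/day

dPW/dt = -6.73 mm/day.
P = E + C − dPW/dt = 1.6 + (24.9) − (-6.73) = 33.2 mm/day.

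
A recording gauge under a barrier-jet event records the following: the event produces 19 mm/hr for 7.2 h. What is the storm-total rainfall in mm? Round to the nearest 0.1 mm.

total ≈ 136.8 mm

Total = Σ Rᵢ Δtᵢ = 19 × 7.2
      = 136.8 = 136.8 mm.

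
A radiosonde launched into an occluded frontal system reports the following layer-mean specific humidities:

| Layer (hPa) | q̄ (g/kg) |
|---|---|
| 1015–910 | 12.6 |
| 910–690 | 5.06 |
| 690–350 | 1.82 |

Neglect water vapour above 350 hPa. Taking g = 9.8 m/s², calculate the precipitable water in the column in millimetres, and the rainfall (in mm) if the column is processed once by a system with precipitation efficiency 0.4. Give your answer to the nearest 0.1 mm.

Precipitable water is the column-integrated vapour mass per unit area: PW = (1/g) Σ q̄ Δp, with q in kg/kg and Δp in Pa (1 kg/m² of water = 1 mm).
Layer 1015–910 hPa: Δp = 105 hPa = 10500 Pa, q̄ = 0.0126 kg/kg → 0.0126 × 10500 / 9.8 = 13.50 mm
Layer 910–690 hPa: Δp = 220 hPa = 22000 Pa, q̄ = 0.00506 kg/kg → 0.00506 × 22000 / 9.8 = 11.36 mm
Layer 690–350 hPa: Δp = 340 hPa = 34000 Pa, q̄ = 0.00182 kg/kg → 0.00182 × 34000 / 9.8 = 6.31 mm
PW = 13.50 + 11.36 + 6.31 = 31.17 ≈ 31.2 mm.
Rainfall = ε × PW = 0.4 × 31.2 = 12.5 mm.

PW ≈ 31.2 mm; rainfall ≈ 12.5 mm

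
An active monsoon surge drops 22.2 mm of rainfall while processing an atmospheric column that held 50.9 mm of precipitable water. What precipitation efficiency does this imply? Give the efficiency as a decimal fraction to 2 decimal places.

ε = rainfall / PW = 22.2 / 50.9 = 0.44.

ε ≈ 0.44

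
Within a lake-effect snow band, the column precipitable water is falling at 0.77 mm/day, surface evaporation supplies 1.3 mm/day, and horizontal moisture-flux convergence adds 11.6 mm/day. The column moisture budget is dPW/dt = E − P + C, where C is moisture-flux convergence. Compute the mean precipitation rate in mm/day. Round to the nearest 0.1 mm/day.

P ≈ 13.7 mm/day

dPW/dt = -0.77 mm/day.
P = E + C − dPW/dt = 1.3 + (11.6) − (-0.77) = 13.7 mm/day.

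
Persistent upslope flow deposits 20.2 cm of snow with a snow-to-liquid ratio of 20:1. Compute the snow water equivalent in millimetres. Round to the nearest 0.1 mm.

SWE ≈ 10.1 mm

SWE = snow depth / ratio = 20.2 cm / 20 = 1.010 cm = 10.1 mm.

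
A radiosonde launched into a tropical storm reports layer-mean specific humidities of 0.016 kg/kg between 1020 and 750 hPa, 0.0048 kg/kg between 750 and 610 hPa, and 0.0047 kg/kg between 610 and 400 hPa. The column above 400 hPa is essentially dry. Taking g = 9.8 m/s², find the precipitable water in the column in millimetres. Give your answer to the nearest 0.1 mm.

Precipitable water is the column-integrated vapour mass per unit area: PW = (1/g) Σ q̄ Δp, with q in kg/kg and Δp in Pa (1 kg/m² of water = 1 mm).
Layer 1020–750 hPa: Δp = 270 hPa = 27000 Pa, q̄ = 0.016 kg/kg → 0.016 × 27000 / 9.8 = 44.08 mm
Layer 750–610 hPa: Δp = 140 hPa = 14000 Pa, q̄ = 0.0048 kg/kg → 0.0048 × 14000 / 9.8 = 6.86 mm
Layer 610–400 hPa: Δp = 210 hPa = 21000 Pa, q̄ = 0.0047 kg/kg → 0.0047 × 21000 / 9.8 = 10.07 mm
PW = 44.08 + 6.86 + 10.07 = 61.01 ≈ 61.0 mm.

PW ≈ 61.0 mm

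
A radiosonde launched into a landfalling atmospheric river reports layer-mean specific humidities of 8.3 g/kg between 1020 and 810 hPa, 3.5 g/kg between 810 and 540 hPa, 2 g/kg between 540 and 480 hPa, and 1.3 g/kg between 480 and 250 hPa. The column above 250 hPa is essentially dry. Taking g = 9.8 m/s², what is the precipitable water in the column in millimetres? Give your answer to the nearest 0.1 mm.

Precipitable water is the column-integrated vapour mass per unit area: PW = (1/g) Σ q̄ Δp, with q in kg/kg and Δp in Pa (1 kg/m² of water = 1 mm).
Layer 1020–810 hPa: Δp = 210 hPa = 21000 Pa, q̄ = 0.0083 kg/kg → 0.0083 × 21000 / 9.8 = 17.79 mm
Layer 810–540 hPa: Δp = 270 hPa = 27000 Pa, q̄ = 0.0035 kg/kg → 0.0035 × 27000 / 9.8 = 9.64 mm
Layer 540–480 hPa: Δp = 60 hPa = 6000 Pa, q̄ = 0.002 kg/kg → 0.002 × 6000 / 9.8 = 1.22 mm
Layer 480–250 hPa: Δp = 230 hPa = 23000 Pa, q̄ = 0.0013 kg/kg → 0.0013 × 23000 / 9.8 = 3.05 mm
PW = 17.79 + 9.64 + 1.22 + 3.05 = 31.70 ≈ 31.7 mm.

PW ≈ 31.7 mm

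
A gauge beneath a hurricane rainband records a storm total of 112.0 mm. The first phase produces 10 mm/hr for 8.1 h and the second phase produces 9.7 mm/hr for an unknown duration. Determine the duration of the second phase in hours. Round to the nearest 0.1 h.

Known phases: 10 × 8.1 = 81 mm.
Remaining depth = 112.0 − 81 = 31 mm.
Duration = 31 / 9.7 = 3.2 h.

duration ≈ 3.2 h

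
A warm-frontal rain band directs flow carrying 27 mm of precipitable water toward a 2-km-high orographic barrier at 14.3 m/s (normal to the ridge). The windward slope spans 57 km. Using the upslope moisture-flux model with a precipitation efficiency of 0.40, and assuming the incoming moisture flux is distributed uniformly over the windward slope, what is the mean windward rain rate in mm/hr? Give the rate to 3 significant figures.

R ≈ 9.75 mm/hr

Incoming column moisture flux per unit ridge length: F = V × PW = 14.3 × 27 = 386.1 mm·m/s.
Spread over the 57 km slope with efficiency ε = 0.40: R = ε·F/W = 0.40 × 386.1 / 57000 m = 2.709e-03 mm/s.
R = 2.709e-03 × 3600 = 9.75 mm/hr.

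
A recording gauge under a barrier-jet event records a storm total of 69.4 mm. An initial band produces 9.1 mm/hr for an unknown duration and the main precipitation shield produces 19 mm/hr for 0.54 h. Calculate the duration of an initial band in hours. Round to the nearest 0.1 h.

Known phases: 19 × 0.54 = 10.26 mm.
Remaining depth = 69.4 − 10.26 = 59.14 mm.
Duration = 59.14 / 9.1 = 6.5 h.

duration ≈ 6.5 h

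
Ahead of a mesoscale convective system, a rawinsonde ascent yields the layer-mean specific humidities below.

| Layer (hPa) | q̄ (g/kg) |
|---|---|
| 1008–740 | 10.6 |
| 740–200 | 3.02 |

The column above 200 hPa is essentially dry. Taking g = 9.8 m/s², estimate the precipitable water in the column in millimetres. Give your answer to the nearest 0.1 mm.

Precipitable water is the column-integrated vapour mass per unit area: PW = (1/g) Σ q̄ Δp, with q in kg/kg and Δp in Pa (1 kg/m² of water = 1 mm).
Layer 1008–740 hPa: Δp = 268 hPa = 26800 Pa, q̄ = 0.0106 kg/kg → 0.0106 × 26800 / 9.8 = 28.99 mm
Layer 740–200 hPa: Δp = 540 hPa = 54000 Pa, q̄ = 0.00302 kg/kg → 0.00302 × 54000 / 9.8 = 16.64 mm
PW = 28.99 + 16.64 = 45.63 ≈ 45.6 mm.

PW ≈ 45.6 mm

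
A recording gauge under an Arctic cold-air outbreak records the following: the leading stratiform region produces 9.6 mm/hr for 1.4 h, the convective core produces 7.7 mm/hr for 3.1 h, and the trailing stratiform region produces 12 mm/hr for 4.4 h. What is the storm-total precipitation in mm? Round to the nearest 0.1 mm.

Total = Σ Rᵢ Δtᵢ = 9.6 × 1.4 + 7.7 × 3.1 + 12 × 4.4
      = 13.44 + 23.87 + 52.8 = 90.1 mm.

total ≈ 90.1 mm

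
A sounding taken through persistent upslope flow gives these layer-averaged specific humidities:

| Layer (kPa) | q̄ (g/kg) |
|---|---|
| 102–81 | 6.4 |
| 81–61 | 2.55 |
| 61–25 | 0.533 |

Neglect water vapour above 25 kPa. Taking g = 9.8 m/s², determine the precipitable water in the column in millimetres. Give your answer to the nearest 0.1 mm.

Precipitable water is the column-integrated vapour mass per unit area: PW = (1/g) Σ q̄ Δp, with q in kg/kg and Δp in Pa (1 kg/m² of water = 1 mm).
Layer 102–81 kPa: Δp = 210 hPa = 21000 Pa, q̄ = 0.0064 kg/kg → 0.0064 × 21000 / 9.8 = 13.71 mm
Layer 81–61 kPa: Δp = 200 hPa = 20000 Pa, q̄ = 0.00255 kg/kg → 0.00255 × 20000 / 9.8 = 5.20 mm
Layer 61–25 kPa: Δp = 360 hPa = 36000 Pa, q̄ = 0.000533 kg/kg → 0.000533 × 36000 / 9.8 = 1.96 mm
PW = 13.71 + 5.20 + 1.96 = 20.87 ≈ 20.9 mm.

PW ≈ 20.9 mm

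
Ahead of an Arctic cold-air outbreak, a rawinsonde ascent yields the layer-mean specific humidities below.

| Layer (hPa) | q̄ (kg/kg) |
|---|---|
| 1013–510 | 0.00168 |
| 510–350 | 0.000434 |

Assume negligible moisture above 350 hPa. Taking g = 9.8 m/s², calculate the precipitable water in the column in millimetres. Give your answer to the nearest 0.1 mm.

Precipitable water is the column-integrated vapour mass per unit area: PW = (1/g) Σ q̄ Δp, with q in kg/kg and Δp in Pa (1 kg/m² of water = 1 mm).
Layer 1013–510 hPa: Δp = 503 hPa = 50300 Pa, q̄ = 0.00168 kg/kg → 0.00168 × 50300 / 9.8 = 8.62 mm
Layer 510–350 hPa: Δp = 160 hPa = 16000 Pa, q̄ = 0.000434 kg/kg → 0.000434 × 16000 / 9.8 = 0.71 mm
PW = 8.62 + 0.71 = 9.33 ≈ 9.3 mm.

PW ≈ 9.3 mm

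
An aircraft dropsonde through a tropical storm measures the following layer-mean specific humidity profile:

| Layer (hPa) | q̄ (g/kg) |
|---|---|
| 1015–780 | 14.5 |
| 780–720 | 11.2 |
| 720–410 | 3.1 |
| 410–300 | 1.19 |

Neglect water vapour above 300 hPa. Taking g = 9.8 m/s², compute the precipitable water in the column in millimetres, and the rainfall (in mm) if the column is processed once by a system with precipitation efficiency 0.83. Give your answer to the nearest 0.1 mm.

Precipitable water is the column-integrated vapour mass per unit area: PW = (1/g) Σ q̄ Δp, with q in kg/kg and Δp in Pa (1 kg/m² of water = 1 mm).
Layer 1015–780 hPa: Δp = 235 hPa = 23500 Pa, q̄ = 0.0145 kg/kg → 0.0145 × 23500 / 9.8 = 34.77 mm
Layer 780–720 hPa: Δp = 60 hPa = 6000 Pa, q̄ = 0.0112 kg/kg → 0.0112 × 6000 / 9.8 = 6.86 mm
Layer 720–410 hPa: Δp = 310 hPa = 31000 Pa, q̄ = 0.0031 kg/kg → 0.0031 × 31000 / 9.8 = 9.81 mm
Layer 410–300 hPa: Δp = 110 hPa = 11000 Pa, q̄ = 0.00119 kg/kg → 0.00119 × 11000 / 9.8 = 1.34 mm
PW = 34.77 + 6.86 + 9.81 + 1.34 = 52.78 ≈ 52.8 mm.
Rainfall = ε × PW = 0.83 × 52.8 = 43.8 mm.

PW ≈ 52.8 mm; rainfall ≈ 43.8 mm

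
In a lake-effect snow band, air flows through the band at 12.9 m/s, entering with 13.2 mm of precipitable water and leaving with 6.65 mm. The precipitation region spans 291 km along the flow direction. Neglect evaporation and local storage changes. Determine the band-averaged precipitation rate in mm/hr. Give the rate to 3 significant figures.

R ≈ 1.05 mm/hr

Column moisture flux per unit crosswind length is F = V × PW.
Inflow: F_in = 12.9 × 13.2 = 170.28 mm·m/s
Outflow: F_out = 12.9 × 6.65 = 85.785 mm·m/s
Steady-state rate R = (F_in − F_out)/L = (170.28 − 85.785) / 291000 m = 2.904e-04 mm/s.
R = 2.904e-04 × 3600 = 1.05 mm/hr.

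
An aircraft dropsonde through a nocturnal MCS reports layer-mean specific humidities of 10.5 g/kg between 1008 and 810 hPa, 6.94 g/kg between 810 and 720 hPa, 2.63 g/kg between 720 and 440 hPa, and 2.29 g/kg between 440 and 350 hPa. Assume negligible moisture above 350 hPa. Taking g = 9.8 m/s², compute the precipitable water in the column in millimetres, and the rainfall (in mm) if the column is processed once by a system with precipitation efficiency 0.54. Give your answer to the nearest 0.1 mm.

PW ≈ 37.2 mm; rainfall ≈ 20.1 mm

Precipitable water is the column-integrated vapour mass per unit area: PW = (1/g) Σ q̄ Δp, with q in kg/kg and Δp in Pa (1 kg/m² of water = 1 mm).
Layer 1008–810 hPa: Δp = 198 hPa = 19800 Pa, q̄ = 0.0105 kg/kg → 0.0105 × 19800 / 9.8 = 21.21 mm
Layer 810–720 hPa: Δp = 90 hPa = 9000 Pa, q̄ = 0.00694 kg/kg → 0.00694 × 9000 / 9.8 = 6.37 mm
Layer 720–440 hPa: Δp = 280 hPa = 28000 Pa, q̄ = 0.00263 kg/kg → 0.00263 × 28000 / 9.8 = 7.51 mm
Layer 440–350 hPa: Δp = 90 hPa = 9000 Pa, q̄ = 0.00229 kg/kg → 0.00229 × 9000 / 9.8 = 2.10 mm
PW = 21.21 + 6.37 + 7.51 + 2.10 = 37.19 ≈ 37.2 mm.
Rainfall = ε × PW = 0.54 × 37.2 = 20.1 mm.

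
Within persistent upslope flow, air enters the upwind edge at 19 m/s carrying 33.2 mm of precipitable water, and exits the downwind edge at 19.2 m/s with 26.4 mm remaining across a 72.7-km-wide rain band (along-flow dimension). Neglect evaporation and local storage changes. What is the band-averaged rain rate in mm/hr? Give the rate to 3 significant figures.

R ≈ 6.14 mm/hr

Column moisture flux per unit crosswind length is F = V × PW.
Inflow: F_in = 19 × 33.2 = 630.8 mm·m/s
Outflow: F_out = 19.2 × 26.4 = 506.88 mm·m/s
Steady-state rate R = (F_in − F_out)/L = (630.8 − 506.88) / 72700 m = 1.705e-03 mm/s.
R = 1.705e-03 × 3600 = 6.14 mm/hr.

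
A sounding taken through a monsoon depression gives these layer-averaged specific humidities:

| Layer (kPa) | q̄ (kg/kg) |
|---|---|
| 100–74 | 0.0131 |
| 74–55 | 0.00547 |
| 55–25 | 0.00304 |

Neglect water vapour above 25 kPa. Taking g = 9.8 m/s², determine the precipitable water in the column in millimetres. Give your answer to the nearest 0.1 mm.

Precipitable water is the column-integrated vapour mass per unit area: PW = (1/g) Σ q̄ Δp, with q in kg/kg and Δp in Pa (1 kg/m² of water = 1 mm).
Layer 100–74 kPa: Δp = 260 hPa = 26000 Pa, q̄ = 0.0131 kg/kg → 0.0131 × 26000 / 9.8 = 34.76 mm
Layer 74–55 kPa: Δp = 190 hPa = 19000 Pa, q̄ = 0.00547 kg/kg → 0.00547 × 19000 / 9.8 = 10.61 mm
Layer 55–25 kPa: Δp = 300 hPa = 30000 Pa, q̄ = 0.00304 kg/kg → 0.00304 × 30000 / 9.8 = 9.31 mm
PW = 34.76 + 10.61 + 9.31 = 54.68 ≈ 54.7 mm.

PW ≈ 54.7 mm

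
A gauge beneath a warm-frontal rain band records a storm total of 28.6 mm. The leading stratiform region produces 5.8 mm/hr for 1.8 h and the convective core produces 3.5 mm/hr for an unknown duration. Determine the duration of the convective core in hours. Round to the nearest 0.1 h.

Known phases: 5.8 × 1.8 = 10.44 mm.
Remaining depth = 28.6 − 10.44 = 18.16 mm.
Duration = 18.16 / 3.5 = 5.2 h.

duration ≈ 5.2 h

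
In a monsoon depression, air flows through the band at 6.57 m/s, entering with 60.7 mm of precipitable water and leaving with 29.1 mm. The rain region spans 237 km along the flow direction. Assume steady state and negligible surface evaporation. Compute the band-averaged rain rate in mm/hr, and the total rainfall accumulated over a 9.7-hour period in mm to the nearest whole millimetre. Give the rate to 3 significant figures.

R ≈ 3.15 mm/hr; total ≈ 31 mm

Column moisture flux per unit crosswind length is F = V × PW.
Inflow: F_in = 6.57 × 60.7 = 398.799 mm·m/s
Outflow: F_out = 6.57 × 29.1 = 191.187 mm·m/s
Steady-state rate R = (F_in − F_out)/L = (398.799 − 191.187) / 237000 m = 8.760e-04 mm/s.
R = 8.760e-04 × 3600 = 3.15 mm/hr.
Over 9.7 h: total = 3.15 × 9.7 = 30.555 ≈ 31 mm.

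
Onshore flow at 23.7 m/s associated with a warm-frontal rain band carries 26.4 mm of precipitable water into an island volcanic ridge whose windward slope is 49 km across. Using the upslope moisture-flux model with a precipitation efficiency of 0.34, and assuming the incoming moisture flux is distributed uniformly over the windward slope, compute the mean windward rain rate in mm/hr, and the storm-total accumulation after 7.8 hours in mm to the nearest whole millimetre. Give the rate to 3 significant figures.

R ≈ 15.6 mm/hr; total ≈ 122 mm

Incoming column moisture flux per unit ridge length: F = V × PW = 23.7 × 26.4 = 625.68 mm·m/s.
Spread over the 49 km slope with efficiency ε = 0.34: R = ε·F/W = 0.34 × 625.68 / 49000 m = 4.341e-03 mm/s.
R = 4.341e-03 × 3600 = 15.6 mm/hr.
Over 7.8 h: total = 15.6 × 7.8 = 121.68 ≈ 122 mm.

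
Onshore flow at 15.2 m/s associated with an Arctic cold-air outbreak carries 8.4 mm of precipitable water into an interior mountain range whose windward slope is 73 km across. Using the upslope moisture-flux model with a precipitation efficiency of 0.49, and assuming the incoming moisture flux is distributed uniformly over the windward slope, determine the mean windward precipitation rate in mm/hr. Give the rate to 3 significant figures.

R ≈ 3.09 mm/hr

Incoming column moisture flux per unit ridge length: F = V × PW = 15.2 × 8.4 = 127.68 mm·m/s.
Spread over the 73 km slope with efficiency ε = 0.49: R = ε·F/W = 0.49 × 127.68 / 73000 m = 8.570e-04 mm/s.
R = 8.570e-04 × 3600 = 3.09 mm/hr.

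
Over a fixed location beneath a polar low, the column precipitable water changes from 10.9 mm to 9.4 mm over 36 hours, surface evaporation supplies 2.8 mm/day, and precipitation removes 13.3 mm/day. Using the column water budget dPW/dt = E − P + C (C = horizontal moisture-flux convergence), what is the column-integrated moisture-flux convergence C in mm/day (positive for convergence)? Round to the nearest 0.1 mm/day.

C ≈ 9.5 mm/day

dPW/dt = (9.4 − 10.9) mm / (36/24 day) = -1.000 mm/day.
C = dPW/dt − E + P = (-1.000) − 2.8 + 13.3 = 9.5 mm/day.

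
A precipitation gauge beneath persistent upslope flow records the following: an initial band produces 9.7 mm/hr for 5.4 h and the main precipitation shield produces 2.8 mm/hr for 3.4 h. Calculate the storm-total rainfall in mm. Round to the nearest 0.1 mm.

Total = Σ Rᵢ Δtᵢ = 9.7 × 5.4 + 2.8 × 3.4
      = 52.38 + 9.52 = 61.9 mm.

total ≈ 61.9 mm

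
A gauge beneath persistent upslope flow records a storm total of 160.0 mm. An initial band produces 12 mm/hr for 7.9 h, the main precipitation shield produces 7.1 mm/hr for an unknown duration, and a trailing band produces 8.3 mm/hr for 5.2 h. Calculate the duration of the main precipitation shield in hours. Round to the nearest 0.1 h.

Known phases: 12 × 7.9 + 8.3 × 5.2 = 94.8 + 43.16 = 137.96 mm.
Remaining depth = 160.0 − 137.96 = 22.04 mm.
Duration = 22.04 / 7.1 = 3.1 h.

duration ≈ 3.1 h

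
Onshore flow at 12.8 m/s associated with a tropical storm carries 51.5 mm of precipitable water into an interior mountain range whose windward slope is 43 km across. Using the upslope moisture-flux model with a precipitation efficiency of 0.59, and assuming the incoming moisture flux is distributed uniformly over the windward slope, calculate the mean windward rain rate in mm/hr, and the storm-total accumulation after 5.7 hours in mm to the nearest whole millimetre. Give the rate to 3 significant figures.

R ≈ 32.6 mm/hr; total ≈ 186 mm

Incoming column moisture flux per unit ridge length: F = V × PW = 12.8 × 51.5 = 659.2 mm·m/s.
Spread over the 43 km slope with efficiency ε = 0.59: R = ε·F/W = 0.59 × 659.2 / 43000 m = 9.045e-03 mm/s.
R = 9.045e-03 × 3600 = 32.6 mm/hr.
Over 5.7 h: total = 32.6 × 5.7 = 185.82 ≈ 186 mm.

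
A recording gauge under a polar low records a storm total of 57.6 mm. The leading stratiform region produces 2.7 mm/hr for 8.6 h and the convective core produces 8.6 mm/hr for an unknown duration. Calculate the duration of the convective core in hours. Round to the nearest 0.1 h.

Known phases: 2.7 × 8.6 = 23.22 mm.
Remaining depth = 57.6 − 23.22 = 34.38 mm.
Duration = 34.38 / 8.6 = 4.0 h.

duration ≈ 4.0 h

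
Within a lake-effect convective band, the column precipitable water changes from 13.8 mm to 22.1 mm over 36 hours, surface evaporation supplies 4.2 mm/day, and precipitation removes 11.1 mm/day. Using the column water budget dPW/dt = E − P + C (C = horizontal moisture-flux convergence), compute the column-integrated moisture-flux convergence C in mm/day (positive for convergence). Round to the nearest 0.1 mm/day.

C ≈ 12.4 mm/day

dPW/dt = (22.1 − 13.8) mm / (36/24 day) = +5.533 mm/day.
C = dPW/dt − E + P = (+5.533) − 4.2 + 11.1 = 12.4 mm/day.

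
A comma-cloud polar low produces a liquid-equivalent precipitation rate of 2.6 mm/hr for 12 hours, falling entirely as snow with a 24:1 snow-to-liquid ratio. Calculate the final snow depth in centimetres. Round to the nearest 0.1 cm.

snow depth ≈ 74.9 cm

Liquid-equivalent depth = 2.6 × 12 = 31.2 mm.
Snow depth = 31.2 mm × 24 = 748.8 mm = 74.9 cm.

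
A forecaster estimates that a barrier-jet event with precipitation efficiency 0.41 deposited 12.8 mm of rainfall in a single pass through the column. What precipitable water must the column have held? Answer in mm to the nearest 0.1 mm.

PW = rainfall / ε = 12.8 / 0.41 = 31.2 mm.

PW ≈ 31.2 mm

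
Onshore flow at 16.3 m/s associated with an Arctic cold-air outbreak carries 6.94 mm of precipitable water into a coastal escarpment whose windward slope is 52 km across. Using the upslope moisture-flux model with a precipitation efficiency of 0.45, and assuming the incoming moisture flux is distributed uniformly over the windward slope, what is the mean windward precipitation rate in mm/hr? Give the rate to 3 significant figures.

R ≈ 3.52 mm/hr

Incoming column moisture flux per unit ridge length: F = V × PW = 16.3 × 6.94 = 113.122 mm·m/s.
Spread over the 52 km slope with efficiency ε = 0.45: R = ε·F/W = 0.45 × 113.122 / 52000 m = 9.789e-04 mm/s.
R = 9.789e-04 × 3600 = 3.52 mm/hr.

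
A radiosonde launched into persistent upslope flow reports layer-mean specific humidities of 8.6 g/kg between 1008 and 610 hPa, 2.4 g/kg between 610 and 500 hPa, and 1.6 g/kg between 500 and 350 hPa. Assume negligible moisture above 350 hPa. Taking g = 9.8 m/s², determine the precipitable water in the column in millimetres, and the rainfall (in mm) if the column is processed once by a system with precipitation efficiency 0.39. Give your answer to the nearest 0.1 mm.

PW ≈ 40.1 mm; rainfall ≈ 15.6 mm

Precipitable water is the column-integrated vapour mass per unit area: PW = (1/g) Σ q̄ Δp, with q in kg/kg and Δp in Pa (1 kg/m² of water = 1 mm).
Layer 1008–610 hPa: Δp = 398 hPa = 39800 Pa, q̄ = 0.0086 kg/kg → 0.0086 × 39800 / 9.8 = 34.93 mm
Layer 610–500 hPa: Δp = 110 hPa = 11000 Pa, q̄ = 0.0024 kg/kg → 0.0024 × 11000 / 9.8 = 2.69 mm
Layer 500–350 hPa: Δp = 150 hPa = 15000 Pa, q̄ = 0.0016 kg/kg → 0.0016 × 15000 / 9.8 = 2.45 mm
PW = 34.93 + 2.69 + 2.45 = 40.07 ≈ 40.1 mm.
Rainfall = ε × PW = 0.39 × 40.1 = 15.6 mm.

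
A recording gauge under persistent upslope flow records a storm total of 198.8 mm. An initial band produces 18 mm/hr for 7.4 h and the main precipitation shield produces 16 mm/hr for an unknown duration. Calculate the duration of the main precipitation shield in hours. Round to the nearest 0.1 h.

duration ≈ 4.1 h

Known phases: 18 × 7.4 = 133.2 mm.
Remaining depth = 198.8 − 133.2 = 65.6 mm.
Duration = 65.6 / 16 = 4.1 h.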